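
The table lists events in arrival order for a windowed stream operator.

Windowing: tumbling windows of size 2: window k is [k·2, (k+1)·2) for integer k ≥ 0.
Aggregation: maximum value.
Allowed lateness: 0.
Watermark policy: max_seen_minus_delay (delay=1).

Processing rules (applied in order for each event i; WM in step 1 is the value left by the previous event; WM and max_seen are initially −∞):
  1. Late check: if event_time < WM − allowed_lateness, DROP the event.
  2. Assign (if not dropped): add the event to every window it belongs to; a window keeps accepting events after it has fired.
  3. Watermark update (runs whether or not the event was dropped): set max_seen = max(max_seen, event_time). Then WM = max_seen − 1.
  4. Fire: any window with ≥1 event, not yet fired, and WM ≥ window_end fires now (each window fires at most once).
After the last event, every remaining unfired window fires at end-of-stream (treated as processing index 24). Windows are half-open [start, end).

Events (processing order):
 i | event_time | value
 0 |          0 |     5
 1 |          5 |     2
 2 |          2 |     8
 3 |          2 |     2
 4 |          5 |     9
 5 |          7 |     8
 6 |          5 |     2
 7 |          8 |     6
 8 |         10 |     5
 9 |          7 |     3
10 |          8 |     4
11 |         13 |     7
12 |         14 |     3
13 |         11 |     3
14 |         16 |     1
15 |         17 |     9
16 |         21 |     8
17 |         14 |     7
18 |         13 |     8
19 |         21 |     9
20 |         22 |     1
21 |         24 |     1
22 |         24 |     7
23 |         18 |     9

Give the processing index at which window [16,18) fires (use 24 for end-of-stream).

i=0 t=0 v=5: → [0,2); WM=-1
i=1 t=5 v=2: → [4,6); WM=4; [0,2) fires=5
i=2 t=2 v=8: DROP (t<4-0); WM=4
i=3 t=2 v=2: DROP (t<4-0); WM=4
i=4 t=5 v=9: → [4,6); WM=4
i=5 t=7 v=8: → [6,8); WM=6; [4,6) fires=9
i=6 t=5 v=2: DROP (t<6-0); WM=6
i=7 t=8 v=6: → [8,10); WM=7
i=8 t=10 v=5: → [10,12); WM=9; [6,8) fires=8
i=9 t=7 v=3: DROP (t<9-0); WM=9
i=10 t=8 v=4: DROP (t<9-0); WM=9
i=11 t=13 v=7: → [12,14); WM=12; [8,10) fires=6 [10,12) fires=5
i=12 t=14 v=3: → [14,16); WM=13
i=13 t=11 v=3: DROP (t<13-0); WM=13
i=14 t=16 v=1: → [16,18); WM=15; [12,14) fires=7
i=15 t=17 v=9: → [16,18); WM=16; [14,16) fires=3
i=16 t=21 v=8: → [20,22); WM=20; [16,18) fires=9
i=17 t=14 v=7: DROP (t<20-0); WM=20
i=18 t=13 v=8: DROP (t<20-0); WM=20
i=19 t=21 v=9: → [20,22); WM=20
i=20 t=22 v=1: → [22,24); WM=21
i=21 t=24 v=1: → [24,26); WM=23; [20,22) fires=9
i=22 t=24 v=7: → [24,26); WM=23
i=23 t=18 v=9: DROP (t<23-0); WM=23

16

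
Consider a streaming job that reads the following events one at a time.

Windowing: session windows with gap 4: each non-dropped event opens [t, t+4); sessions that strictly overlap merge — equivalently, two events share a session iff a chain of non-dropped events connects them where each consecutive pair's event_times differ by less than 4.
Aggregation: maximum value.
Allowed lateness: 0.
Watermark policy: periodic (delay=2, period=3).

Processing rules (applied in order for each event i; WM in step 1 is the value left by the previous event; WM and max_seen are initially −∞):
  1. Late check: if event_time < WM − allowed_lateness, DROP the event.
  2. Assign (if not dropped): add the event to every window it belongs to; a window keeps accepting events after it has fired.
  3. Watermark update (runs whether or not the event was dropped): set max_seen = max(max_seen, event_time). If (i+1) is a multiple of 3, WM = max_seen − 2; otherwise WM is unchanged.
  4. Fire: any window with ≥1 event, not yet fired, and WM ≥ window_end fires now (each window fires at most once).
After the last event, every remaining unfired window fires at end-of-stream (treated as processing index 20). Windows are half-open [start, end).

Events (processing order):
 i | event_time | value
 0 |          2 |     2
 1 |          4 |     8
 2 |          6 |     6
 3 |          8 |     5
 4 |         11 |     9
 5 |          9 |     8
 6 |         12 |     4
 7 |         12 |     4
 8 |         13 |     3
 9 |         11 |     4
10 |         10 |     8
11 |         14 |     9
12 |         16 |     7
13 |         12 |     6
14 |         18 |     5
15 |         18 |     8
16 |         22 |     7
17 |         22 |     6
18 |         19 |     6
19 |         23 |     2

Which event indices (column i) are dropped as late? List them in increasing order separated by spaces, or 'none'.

i=0 t=2 v=2: → [2,6); WM=−∞
i=1 t=4 v=8: → [2,8); WM=−∞
i=2 t=6 v=6: → [2,10); WM=4
i=3 t=8 v=5: → [2,12); WM=4
i=4 t=11 v=9: → [2,15); WM=4
i=5 t=9 v=8: → [2,15); WM=9
i=6 t=12 v=4: → [2,16); WM=9
i=7 t=12 v=4: → [2,16); WM=9
i=8 t=13 v=3: → [2,17); WM=11
i=9 t=11 v=4: → [2,17); WM=11
i=10 t=10 v=8: DROP (t<11-0); WM=11
i=11 t=14 v=9: → [2,18); WM=12
i=12 t=16 v=7: → [2,20); WM=12
i=13 t=12 v=6: → [2,20); WM=12
i=14 t=18 v=5: → [2,22); WM=16
i=15 t=18 v=8: → [2,22); WM=16
i=16 t=22 v=7: → [22,26); WM=16
i=17 t=22 v=6: → [22,26); WM=20
i=18 t=19 v=6: DROP (t<20-0); WM=20
i=19 t=23 v=2: → [22,27); WM=20

10 18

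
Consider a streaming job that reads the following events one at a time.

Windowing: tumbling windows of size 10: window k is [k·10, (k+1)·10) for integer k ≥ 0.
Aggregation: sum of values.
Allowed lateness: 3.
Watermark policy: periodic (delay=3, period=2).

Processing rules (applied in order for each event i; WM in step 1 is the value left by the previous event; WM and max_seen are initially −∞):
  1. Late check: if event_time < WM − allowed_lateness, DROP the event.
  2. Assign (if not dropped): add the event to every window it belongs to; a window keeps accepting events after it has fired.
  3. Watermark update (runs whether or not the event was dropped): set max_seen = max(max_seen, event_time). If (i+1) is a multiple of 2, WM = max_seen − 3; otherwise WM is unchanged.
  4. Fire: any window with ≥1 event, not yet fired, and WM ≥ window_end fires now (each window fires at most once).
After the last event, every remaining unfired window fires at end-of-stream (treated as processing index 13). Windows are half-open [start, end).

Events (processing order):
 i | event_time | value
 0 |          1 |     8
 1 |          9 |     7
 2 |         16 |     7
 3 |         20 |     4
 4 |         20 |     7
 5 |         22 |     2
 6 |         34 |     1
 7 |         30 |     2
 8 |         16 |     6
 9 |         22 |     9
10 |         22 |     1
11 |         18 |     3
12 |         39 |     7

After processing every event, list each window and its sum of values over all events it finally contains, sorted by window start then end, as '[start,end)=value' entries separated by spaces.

i=0 t=1 v=8: → [0,10); WM=−∞
i=1 t=9 v=7: → [0,10); WM=6
i=2 t=16 v=7: → [10,20); WM=6
i=3 t=20 v=4: → [20,30); WM=17; [0,10) fires=15
i=4 t=20 v=7: → [20,30); WM=17
i=5 t=22 v=2: → [20,30); WM=19
i=6 t=34 v=1: → [30,40); WM=19
i=7 t=30 v=2: → [30,40); WM=31; [10,20) fires=7 [20,30) fires=13
i=8 t=16 v=6: DROP (t<31-3); WM=31
i=9 t=22 v=9: DROP (t<31-3); WM=31
i=10 t=22 v=1: DROP (t<31-3); WM=31
i=11 t=18 v=3: DROP (t<31-3); WM=31
i=12 t=39 v=7: → [30,40); WM=31

[0,10)=15 [10,20)=7 [20,30)=13 [30,40)=10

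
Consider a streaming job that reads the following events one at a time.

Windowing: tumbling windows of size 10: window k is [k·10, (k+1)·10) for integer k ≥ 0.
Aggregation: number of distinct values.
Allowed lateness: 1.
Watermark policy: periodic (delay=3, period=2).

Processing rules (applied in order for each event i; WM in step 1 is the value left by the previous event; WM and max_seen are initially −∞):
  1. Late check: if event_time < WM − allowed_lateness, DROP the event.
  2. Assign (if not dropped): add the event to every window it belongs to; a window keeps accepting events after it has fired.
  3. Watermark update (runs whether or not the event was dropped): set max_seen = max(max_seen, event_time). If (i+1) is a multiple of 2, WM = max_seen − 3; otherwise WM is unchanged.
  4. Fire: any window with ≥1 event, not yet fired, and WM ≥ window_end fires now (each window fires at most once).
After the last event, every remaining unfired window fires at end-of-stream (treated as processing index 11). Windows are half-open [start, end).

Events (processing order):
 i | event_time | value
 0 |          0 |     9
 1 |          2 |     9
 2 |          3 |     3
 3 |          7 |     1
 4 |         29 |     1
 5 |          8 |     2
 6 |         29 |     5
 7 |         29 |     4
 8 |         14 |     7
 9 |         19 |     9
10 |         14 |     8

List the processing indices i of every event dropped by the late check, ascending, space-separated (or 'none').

8 9 10

i=0 t=0 v=9: → [0,10); WM=−∞
i=1 t=2 v=9: → [0,10); WM=-1
i=2 t=3 v=3: → [0,10); WM=-1
i=3 t=7 v=1: → [0,10); WM=4
i=4 t=29 v=1: → [20,30); WM=4
i=5 t=8 v=2: → [0,10); WM=26; [0,10) fires=4
i=6 t=29 v=5: → [20,30); WM=26
i=7 t=29 v=4: → [20,30); WM=26
i=8 t=14 v=7: DROP (t<26-1); WM=26
i=9 t=19 v=9: DROP (t<26-1); WM=26
i=10 t=14 v=8: DROP (t<26-1); WM=26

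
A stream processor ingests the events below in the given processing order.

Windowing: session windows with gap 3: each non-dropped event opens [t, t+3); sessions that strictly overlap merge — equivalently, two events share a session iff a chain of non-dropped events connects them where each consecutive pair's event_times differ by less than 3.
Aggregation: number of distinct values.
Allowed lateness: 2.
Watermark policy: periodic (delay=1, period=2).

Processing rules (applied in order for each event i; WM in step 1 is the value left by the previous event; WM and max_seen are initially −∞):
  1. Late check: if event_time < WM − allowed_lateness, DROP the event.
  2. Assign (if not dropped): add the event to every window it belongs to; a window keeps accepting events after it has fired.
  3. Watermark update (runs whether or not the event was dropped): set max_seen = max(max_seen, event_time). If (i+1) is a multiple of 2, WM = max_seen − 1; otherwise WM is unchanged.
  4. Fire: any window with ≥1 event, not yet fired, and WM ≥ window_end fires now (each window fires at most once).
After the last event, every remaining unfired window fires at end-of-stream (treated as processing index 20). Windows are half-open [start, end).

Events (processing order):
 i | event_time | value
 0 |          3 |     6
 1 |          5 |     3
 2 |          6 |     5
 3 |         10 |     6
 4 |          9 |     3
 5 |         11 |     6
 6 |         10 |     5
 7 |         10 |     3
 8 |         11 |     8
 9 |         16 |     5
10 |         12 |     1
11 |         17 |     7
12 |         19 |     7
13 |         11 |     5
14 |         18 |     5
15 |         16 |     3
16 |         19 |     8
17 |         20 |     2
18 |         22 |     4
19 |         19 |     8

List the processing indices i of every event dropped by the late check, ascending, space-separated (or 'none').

i=0 t=3 v=6: → [3,6); WM=−∞
i=1 t=5 v=3: → [3,8); WM=4
i=2 t=6 v=5: → [3,9); WM=4
i=3 t=10 v=6: → [10,13); WM=9
i=4 t=9 v=3: → [9,13); WM=9
i=5 t=11 v=6: → [9,14); WM=10
i=6 t=10 v=5: → [9,14); WM=10
i=7 t=10 v=3: → [9,14); WM=10
i=8 t=11 v=8: → [9,14); WM=10
i=9 t=16 v=5: → [16,19); WM=15
i=10 t=12 v=1: DROP (t<15-2); WM=15
i=11 t=17 v=7: → [16,20); WM=16
i=12 t=19 v=7: → [16,22); WM=16
i=13 t=11 v=5: DROP (t<16-2); WM=18
i=14 t=18 v=5: → [16,22); WM=18
i=15 t=16 v=3: → [16,22); WM=18
i=16 t=19 v=8: → [16,22); WM=18
i=17 t=20 v=2: → [16,23); WM=19
i=18 t=22 v=4: → [16,25); WM=19
i=19 t=19 v=8: → [16,25); WM=21

10 13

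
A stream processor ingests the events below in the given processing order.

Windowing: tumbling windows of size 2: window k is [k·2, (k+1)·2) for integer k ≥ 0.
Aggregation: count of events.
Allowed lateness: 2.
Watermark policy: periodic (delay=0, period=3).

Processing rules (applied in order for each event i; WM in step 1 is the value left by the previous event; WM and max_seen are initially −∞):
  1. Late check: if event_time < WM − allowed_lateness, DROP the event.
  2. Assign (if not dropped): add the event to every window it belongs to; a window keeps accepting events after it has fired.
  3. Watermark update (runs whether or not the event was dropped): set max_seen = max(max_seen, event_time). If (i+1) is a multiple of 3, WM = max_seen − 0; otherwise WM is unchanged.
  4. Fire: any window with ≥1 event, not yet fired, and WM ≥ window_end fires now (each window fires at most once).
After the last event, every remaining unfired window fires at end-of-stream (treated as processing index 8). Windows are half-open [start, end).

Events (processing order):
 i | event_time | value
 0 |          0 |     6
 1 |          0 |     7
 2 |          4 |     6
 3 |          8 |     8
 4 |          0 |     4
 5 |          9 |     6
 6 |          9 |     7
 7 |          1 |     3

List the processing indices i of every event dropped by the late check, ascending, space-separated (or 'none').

4 7

i=0 t=0 v=6: → [0,2); WM=−∞
i=1 t=0 v=7: → [0,2); WM=−∞
i=2 t=4 v=6: → [4,6); WM=4; [0,2) fires=2
i=3 t=8 v=8: → [8,10); WM=4
i=4 t=0 v=4: DROP (t<4-2); WM=4
i=5 t=9 v=6: → [8,10); WM=9; [4,6) fires=1
i=6 t=9 v=7: → [8,10); WM=9
i=7 t=1 v=3: DROP (t<9-2); WM=9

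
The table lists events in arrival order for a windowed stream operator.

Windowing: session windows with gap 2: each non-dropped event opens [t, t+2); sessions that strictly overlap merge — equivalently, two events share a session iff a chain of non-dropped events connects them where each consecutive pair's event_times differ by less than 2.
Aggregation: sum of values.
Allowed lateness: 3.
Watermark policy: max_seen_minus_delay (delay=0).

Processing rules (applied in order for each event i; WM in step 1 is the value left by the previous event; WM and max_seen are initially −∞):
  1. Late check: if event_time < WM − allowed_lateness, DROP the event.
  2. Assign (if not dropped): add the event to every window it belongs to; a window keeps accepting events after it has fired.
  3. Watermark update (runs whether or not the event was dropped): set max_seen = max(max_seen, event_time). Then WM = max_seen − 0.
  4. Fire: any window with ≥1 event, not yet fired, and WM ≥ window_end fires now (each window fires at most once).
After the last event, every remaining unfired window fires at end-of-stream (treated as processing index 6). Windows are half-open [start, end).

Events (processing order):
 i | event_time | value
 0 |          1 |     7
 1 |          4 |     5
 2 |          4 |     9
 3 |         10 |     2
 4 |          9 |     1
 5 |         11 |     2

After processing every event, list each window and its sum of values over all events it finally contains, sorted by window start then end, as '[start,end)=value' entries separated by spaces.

i=0 t=1 v=7: → [1,3); WM=1
i=1 t=4 v=5: → [4,6); WM=4
i=2 t=4 v=9: → [4,6); WM=4
i=3 t=10 v=2: → [10,12); WM=10
i=4 t=9 v=1: → [9,12); WM=10
i=5 t=11 v=2: → [9,13); WM=11

[1,3)=7 [4,6)=14 [9,13)=5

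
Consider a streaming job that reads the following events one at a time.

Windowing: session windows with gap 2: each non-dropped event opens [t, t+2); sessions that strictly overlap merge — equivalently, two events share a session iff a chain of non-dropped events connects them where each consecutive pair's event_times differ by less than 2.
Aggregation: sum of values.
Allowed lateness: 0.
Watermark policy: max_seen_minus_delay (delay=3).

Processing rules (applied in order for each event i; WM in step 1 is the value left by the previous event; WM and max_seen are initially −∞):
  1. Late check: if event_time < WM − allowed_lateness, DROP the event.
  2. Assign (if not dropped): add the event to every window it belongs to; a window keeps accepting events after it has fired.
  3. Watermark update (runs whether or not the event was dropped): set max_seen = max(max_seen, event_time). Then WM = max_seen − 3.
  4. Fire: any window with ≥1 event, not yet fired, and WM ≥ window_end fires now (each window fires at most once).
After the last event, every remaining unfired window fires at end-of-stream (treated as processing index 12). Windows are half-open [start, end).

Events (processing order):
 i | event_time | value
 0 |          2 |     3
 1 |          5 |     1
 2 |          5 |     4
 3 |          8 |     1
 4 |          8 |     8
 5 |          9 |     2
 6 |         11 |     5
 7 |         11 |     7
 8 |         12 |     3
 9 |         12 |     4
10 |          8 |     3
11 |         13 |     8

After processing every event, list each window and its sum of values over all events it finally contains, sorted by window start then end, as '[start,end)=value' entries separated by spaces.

[2,4)=3 [5,7)=5 [8,11)=11 [11,15)=27

i=0 t=2 v=3: → [2,4); WM=-1
i=1 t=5 v=1: → [5,7); WM=2
i=2 t=5 v=4: → [5,7); WM=2
i=3 t=8 v=1: → [8,10); WM=5
i=4 t=8 v=8: → [8,10); WM=5
i=5 t=9 v=2: → [8,11); WM=6
i=6 t=11 v=5: → [11,13); WM=8
i=7 t=11 v=7: → [11,13); WM=8
i=8 t=12 v=3: → [11,14); WM=9
i=9 t=12 v=4: → [11,14); WM=9
i=10 t=8 v=3: DROP (t<9-0); WM=9
i=11 t=13 v=8: → [11,15); WM=10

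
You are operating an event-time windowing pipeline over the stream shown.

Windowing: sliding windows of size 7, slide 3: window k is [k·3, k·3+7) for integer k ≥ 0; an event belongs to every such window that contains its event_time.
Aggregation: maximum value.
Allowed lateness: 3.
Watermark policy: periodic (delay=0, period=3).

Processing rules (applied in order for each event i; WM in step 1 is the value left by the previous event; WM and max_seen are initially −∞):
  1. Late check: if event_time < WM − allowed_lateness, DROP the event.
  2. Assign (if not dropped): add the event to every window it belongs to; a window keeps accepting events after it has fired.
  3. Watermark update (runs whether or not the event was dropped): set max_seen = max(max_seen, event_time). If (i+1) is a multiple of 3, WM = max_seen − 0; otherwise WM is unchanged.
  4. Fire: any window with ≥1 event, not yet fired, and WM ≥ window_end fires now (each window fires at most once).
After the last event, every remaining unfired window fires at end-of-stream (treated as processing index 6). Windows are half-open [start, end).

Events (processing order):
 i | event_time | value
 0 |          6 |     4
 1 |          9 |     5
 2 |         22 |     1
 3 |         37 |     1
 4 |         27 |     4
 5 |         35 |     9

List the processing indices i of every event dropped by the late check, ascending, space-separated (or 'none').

none

i=0 t=6 v=4: → [6,13),[3,10),[0,7); WM=−∞
i=1 t=9 v=5: → [9,16),[6,13),[3,10); WM=−∞
i=2 t=22 v=1: → [21,28),[18,25); WM=22; [0,7) fires=4 [3,10) fires=5 [6,13) fires=5 [9,16) fires=5
i=3 t=37 v=1: → [36,43),[33,40); WM=22
i=4 t=27 v=4: → [27,34),[24,31),[21,28); WM=22
i=5 t=35 v=9: → [33,40),[30,37); WM=37; [18,25) fires=1 [21,28) fires=4 [24,31) fires=4 [27,34) fires=4 [30,37) fires=9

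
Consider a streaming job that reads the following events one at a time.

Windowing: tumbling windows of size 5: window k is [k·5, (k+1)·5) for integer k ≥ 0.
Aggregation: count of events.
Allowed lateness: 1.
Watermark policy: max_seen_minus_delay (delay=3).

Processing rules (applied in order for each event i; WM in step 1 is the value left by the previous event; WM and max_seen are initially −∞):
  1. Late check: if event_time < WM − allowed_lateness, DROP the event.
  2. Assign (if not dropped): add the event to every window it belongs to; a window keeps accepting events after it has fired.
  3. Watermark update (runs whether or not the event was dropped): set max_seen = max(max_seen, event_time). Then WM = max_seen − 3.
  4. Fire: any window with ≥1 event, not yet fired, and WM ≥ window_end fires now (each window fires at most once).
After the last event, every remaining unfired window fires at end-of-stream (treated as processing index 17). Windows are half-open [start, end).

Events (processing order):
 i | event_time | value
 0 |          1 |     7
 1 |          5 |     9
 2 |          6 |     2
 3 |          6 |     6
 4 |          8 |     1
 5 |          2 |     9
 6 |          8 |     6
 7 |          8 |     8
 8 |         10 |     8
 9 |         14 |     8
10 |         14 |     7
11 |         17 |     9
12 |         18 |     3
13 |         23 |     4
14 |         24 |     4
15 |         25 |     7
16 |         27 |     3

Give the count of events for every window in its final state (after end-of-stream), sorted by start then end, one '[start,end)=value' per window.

[0,5)=1 [5,10)=6 [10,15)=3 [15,20)=2 [20,25)=2 [25,30)=2

i=0 t=1 v=7: → [0,5); WM=-2
i=1 t=5 v=9: → [5,10); WM=2
i=2 t=6 v=2: → [5,10); WM=3
i=3 t=6 v=6: → [5,10); WM=3
i=4 t=8 v=1: → [5,10); WM=5; [0,5) fires=1
i=5 t=2 v=9: DROP (t<5-1); WM=5
i=6 t=8 v=6: → [5,10); WM=5
i=7 t=8 v=8: → [5,10); WM=5
i=8 t=10 v=8: → [10,15); WM=7
i=9 t=14 v=8: → [10,15); WM=11; [5,10) fires=6
i=10 t=14 v=7: → [10,15); WM=11
i=11 t=17 v=9: → [15,20); WM=14
i=12 t=18 v=3: → [15,20); WM=15; [10,15) fires=3
i=13 t=23 v=4: → [20,25); WM=20; [15,20) fires=2
i=14 t=24 v=4: → [20,25); WM=21
i=15 t=25 v=7: → [25,30); WM=22
i=16 t=27 v=3: → [25,30); WM=24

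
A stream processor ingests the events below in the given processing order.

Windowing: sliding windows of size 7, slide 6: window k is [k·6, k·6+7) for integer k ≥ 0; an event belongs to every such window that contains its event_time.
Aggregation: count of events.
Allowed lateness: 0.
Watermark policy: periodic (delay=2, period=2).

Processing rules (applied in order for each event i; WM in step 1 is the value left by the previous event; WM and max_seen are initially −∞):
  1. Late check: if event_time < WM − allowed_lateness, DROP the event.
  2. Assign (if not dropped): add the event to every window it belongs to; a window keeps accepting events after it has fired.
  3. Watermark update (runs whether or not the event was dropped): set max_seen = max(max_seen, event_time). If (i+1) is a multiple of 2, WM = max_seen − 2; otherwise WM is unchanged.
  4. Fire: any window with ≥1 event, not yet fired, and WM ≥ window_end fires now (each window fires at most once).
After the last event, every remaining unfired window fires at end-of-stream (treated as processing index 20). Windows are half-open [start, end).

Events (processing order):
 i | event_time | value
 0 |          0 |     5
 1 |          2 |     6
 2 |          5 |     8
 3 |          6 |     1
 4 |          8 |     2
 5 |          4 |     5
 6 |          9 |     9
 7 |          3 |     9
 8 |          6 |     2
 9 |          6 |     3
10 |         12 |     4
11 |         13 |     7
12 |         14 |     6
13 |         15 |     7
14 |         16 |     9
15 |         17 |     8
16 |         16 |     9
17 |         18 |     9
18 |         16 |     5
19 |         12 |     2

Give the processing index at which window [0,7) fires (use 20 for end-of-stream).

i=0 t=0 v=5: → [0,7); WM=−∞
i=1 t=2 v=6: → [0,7); WM=0
i=2 t=5 v=8: → [0,7); WM=0
i=3 t=6 v=1: → [6,13),[0,7); WM=4
i=4 t=8 v=2: → [6,13); WM=4
i=5 t=4 v=5: → [0,7); WM=6
i=6 t=9 v=9: → [6,13); WM=6
i=7 t=3 v=9: DROP (t<6-0); WM=7; [0,7) fires=5
i=8 t=6 v=2: DROP (t<7-0); WM=7
i=9 t=6 v=3: DROP (t<7-0); WM=7
i=10 t=12 v=4: → [12,19),[6,13); WM=7
i=11 t=13 v=7: → [12,19); WM=11
i=12 t=14 v=6: → [12,19); WM=11
i=13 t=15 v=7: → [12,19); WM=13; [6,13) fires=4
i=14 t=16 v=9: → [12,19); WM=13
i=15 t=17 v=8: → [12,19); WM=15
i=16 t=16 v=9: → [12,19); WM=15
i=17 t=18 v=9: → [18,25),[12,19); WM=16
i=18 t=16 v=5: → [12,19); WM=16
i=19 t=12 v=2: DROP (t<16-0); WM=16

7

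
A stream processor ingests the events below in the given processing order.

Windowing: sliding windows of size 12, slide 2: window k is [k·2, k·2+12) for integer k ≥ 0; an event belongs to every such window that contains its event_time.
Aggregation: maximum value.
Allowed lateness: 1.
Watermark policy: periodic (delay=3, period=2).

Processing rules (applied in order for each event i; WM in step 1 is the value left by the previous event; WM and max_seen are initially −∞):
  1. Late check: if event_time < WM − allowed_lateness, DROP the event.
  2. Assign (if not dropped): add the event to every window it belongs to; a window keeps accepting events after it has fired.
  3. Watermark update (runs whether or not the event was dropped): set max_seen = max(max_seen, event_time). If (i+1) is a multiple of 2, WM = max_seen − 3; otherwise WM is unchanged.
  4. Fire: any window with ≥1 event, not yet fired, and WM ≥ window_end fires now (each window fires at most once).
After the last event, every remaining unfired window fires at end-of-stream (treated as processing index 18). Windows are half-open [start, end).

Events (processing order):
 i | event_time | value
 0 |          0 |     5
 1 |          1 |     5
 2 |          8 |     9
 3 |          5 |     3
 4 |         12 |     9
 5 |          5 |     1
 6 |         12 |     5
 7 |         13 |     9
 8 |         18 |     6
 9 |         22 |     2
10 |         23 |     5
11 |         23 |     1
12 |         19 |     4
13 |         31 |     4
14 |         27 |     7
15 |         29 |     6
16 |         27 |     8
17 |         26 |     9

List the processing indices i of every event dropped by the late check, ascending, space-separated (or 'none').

17

i=0 t=0 v=5: → [0,12); WM=−∞
i=1 t=1 v=5: → [0,12); WM=-2
i=2 t=8 v=9: → [8,20),[6,18),[4,16),[2,14),[0,12); WM=-2
i=3 t=5 v=3: → [4,16),[2,14),[0,12); WM=5
i=4 t=12 v=9: → [12,24),[10,22),[8,20),[6,18),[4,16),[2,14); WM=5
i=5 t=5 v=1: → [4,16),[2,14),[0,12); WM=9
i=6 t=12 v=5: → [12,24),[10,22),[8,20),[6,18),[4,16),[2,14); WM=9
i=7 t=13 v=9: → [12,24),[10,22),[8,20),[6,18),[4,16),[2,14); WM=10
i=8 t=18 v=6: → [18,30),[16,28),[14,26),[12,24),[10,22),[8,20); WM=10
i=9 t=22 v=2: → [22,34),[20,32),[18,30),[16,28),[14,26),[12,24); WM=19; [0,12) fires=9 [2,14) fires=9 [4,16) fires=9 [6,18) fires=9
i=10 t=23 v=5: → [22,34),[20,32),[18,30),[16,28),[14,26),[12,24); WM=19
i=11 t=23 v=1: → [22,34),[20,32),[18,30),[16,28),[14,26),[12,24); WM=20; [8,20) fires=9
i=12 t=19 v=4: → [18,30),[16,28),[14,26),[12,24),[10,22),[8,20); WM=20
i=13 t=31 v=4: → [30,42),[28,40),[26,38),[24,36),[22,34),[20,32); WM=28; [10,22) fires=9 [12,24) fires=9 [14,26) fires=6 [16,28) fires=6
i=14 t=27 v=7: → [26,38),[24,36),[22,34),[20,32),[18,30),[16,28); WM=28
i=15 t=29 v=6: → [28,40),[26,38),[24,36),[22,34),[20,32),[18,30); WM=28
i=16 t=27 v=8: → [26,38),[24,36),[22,34),[20,32),[18,30),[16,28); WM=28
i=17 t=26 v=9: DROP (t<28-1); WM=28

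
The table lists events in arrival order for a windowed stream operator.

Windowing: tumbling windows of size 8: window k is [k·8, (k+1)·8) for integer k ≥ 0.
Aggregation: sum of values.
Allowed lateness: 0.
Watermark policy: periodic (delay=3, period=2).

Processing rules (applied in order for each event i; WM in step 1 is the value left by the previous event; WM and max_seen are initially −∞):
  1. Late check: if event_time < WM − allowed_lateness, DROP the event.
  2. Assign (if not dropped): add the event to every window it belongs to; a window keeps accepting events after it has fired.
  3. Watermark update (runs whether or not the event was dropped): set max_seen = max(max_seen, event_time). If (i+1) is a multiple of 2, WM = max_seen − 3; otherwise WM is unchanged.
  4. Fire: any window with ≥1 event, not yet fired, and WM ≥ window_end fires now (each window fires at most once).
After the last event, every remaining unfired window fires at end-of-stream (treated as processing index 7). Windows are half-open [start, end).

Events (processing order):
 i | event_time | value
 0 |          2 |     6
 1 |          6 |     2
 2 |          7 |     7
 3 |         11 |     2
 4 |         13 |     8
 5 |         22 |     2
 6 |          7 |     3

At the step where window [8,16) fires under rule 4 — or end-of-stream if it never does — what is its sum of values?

10

i=0 t=2 v=6: → [0,8); WM=−∞
i=1 t=6 v=2: → [0,8); WM=3
i=2 t=7 v=7: → [0,8); WM=3
i=3 t=11 v=2: → [8,16); WM=8; [0,8) fires=15
i=4 t=13 v=8: → [8,16); WM=8
i=5 t=22 v=2: → [16,24); WM=19; [8,16) fires=10
i=6 t=7 v=3: DROP (t<19-0); WM=19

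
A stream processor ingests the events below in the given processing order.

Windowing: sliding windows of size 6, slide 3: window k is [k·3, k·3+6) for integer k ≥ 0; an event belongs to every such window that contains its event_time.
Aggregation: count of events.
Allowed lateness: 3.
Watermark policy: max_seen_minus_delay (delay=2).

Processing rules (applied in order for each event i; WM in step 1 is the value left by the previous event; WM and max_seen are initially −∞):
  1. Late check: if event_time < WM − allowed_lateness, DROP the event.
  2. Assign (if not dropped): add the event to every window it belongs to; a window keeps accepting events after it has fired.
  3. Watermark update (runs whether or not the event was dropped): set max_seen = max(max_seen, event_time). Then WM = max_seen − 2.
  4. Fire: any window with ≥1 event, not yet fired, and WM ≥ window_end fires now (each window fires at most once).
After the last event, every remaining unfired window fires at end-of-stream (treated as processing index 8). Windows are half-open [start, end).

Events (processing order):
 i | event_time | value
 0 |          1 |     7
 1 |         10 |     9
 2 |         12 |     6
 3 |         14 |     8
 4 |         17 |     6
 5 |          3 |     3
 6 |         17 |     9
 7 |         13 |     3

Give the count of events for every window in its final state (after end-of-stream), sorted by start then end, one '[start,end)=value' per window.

[0,6)=1 [6,12)=1 [9,15)=4 [12,18)=5 [15,21)=2

i=0 t=1 v=7: → [0,6); WM=-1
i=1 t=10 v=9: → [9,15),[6,12); WM=8; [0,6) fires=1
i=2 t=12 v=6: → [12,18),[9,15); WM=10
i=3 t=14 v=8: → [12,18),[9,15); WM=12; [6,12) fires=1
i=4 t=17 v=6: → [15,21),[12,18); WM=15; [9,15) fires=3
i=5 t=3 v=3: DROP (t<15-3); WM=15
i=6 t=17 v=9: → [15,21),[12,18); WM=15
i=7 t=13 v=3: → [12,18),[9,15); WM=15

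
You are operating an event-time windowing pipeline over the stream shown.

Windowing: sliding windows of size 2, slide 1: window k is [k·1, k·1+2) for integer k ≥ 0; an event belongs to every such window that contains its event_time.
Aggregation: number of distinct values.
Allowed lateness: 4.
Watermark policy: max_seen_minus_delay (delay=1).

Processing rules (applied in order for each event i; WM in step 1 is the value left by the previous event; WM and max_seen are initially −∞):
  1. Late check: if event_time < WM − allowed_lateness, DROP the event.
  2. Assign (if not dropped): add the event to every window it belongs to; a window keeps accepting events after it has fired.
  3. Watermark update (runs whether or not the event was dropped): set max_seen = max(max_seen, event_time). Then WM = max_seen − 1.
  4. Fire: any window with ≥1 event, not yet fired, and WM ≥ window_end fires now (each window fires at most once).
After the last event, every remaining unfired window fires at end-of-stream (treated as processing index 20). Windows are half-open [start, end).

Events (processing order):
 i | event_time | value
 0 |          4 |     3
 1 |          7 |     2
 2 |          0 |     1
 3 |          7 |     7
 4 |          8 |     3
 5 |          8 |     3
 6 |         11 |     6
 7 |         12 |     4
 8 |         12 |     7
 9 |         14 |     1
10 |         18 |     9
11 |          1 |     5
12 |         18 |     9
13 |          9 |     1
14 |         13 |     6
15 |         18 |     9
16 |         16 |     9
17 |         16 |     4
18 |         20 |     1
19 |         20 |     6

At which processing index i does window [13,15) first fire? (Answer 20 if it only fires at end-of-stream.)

10

i=0 t=4 v=3: → [4,6),[3,5); WM=3
i=1 t=7 v=2: → [7,9),[6,8); WM=6; [3,5) fires=1 [4,6) fires=1
i=2 t=0 v=1: DROP (t<6-4); WM=6
i=3 t=7 v=7: → [7,9),[6,8); WM=6
i=4 t=8 v=3: → [8,10),[7,9); WM=7
i=5 t=8 v=3: → [8,10),[7,9); WM=7
i=6 t=11 v=6: → [11,13),[10,12); WM=10; [6,8) fires=2 [7,9) fires=3 [8,10) fires=1
i=7 t=12 v=4: → [12,14),[11,13); WM=11
i=8 t=12 v=7: → [12,14),[11,13); WM=11
i=9 t=14 v=1: → [14,16),[13,15); WM=13; [10,12) fires=1 [11,13) fires=3
i=10 t=18 v=9: → [18,20),[17,19); WM=17; [12,14) fires=2 [13,15) fires=1 [14,16) fires=1
i=11 t=1 v=5: DROP (t<17-4); WM=17
i=12 t=18 v=9: → [18,20),[17,19); WM=17
i=13 t=9 v=1: DROP (t<17-4); WM=17
i=14 t=13 v=6: → [13,15),[12,14); WM=17
i=15 t=18 v=9: → [18,20),[17,19); WM=17
i=16 t=16 v=9: → [16,18),[15,17); WM=17; [15,17) fires=1
i=17 t=16 v=4: → [16,18),[15,17); WM=17
i=18 t=20 v=1: → [20,22),[19,21); WM=19; [16,18) fires=2 [17,19) fires=1
i=19 t=20 v=6: → [20,22),[19,21); WM=19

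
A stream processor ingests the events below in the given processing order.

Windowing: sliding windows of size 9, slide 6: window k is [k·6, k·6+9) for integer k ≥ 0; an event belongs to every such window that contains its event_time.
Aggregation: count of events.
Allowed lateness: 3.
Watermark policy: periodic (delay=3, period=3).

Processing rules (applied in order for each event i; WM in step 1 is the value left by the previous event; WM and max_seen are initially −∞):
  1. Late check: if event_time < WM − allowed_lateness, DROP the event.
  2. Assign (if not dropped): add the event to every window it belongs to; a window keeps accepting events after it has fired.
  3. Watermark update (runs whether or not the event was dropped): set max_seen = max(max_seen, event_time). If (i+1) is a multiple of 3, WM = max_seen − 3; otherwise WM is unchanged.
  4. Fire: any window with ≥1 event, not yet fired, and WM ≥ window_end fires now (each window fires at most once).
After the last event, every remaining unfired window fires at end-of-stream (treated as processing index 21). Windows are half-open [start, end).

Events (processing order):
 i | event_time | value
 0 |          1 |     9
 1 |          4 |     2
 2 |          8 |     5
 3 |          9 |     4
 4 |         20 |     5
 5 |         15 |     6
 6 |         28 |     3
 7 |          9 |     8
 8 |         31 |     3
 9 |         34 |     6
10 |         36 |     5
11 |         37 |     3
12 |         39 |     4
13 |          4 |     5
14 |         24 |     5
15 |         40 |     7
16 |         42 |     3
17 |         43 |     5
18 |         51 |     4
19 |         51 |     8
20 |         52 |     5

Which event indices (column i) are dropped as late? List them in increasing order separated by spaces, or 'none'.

i=0 t=1 v=9: → [0,9); WM=−∞
i=1 t=4 v=2: → [0,9); WM=−∞
i=2 t=8 v=5: → [6,15),[0,9); WM=5
i=3 t=9 v=4: → [6,15); WM=5
i=4 t=20 v=5: → [18,27),[12,21); WM=5
i=5 t=15 v=6: → [12,21); WM=17; [0,9) fires=3 [6,15) fires=2
i=6 t=28 v=3: → [24,33); WM=17
i=7 t=9 v=8: DROP (t<17-3); WM=17
i=8 t=31 v=3: → [30,39),[24,33); WM=28; [12,21) fires=2 [18,27) fires=1
i=9 t=34 v=6: → [30,39); WM=28
i=10 t=36 v=5: → [36,45),[30,39); WM=28
i=11 t=37 v=3: → [36,45),[30,39); WM=34; [24,33) fires=2
i=12 t=39 v=4: → [36,45); WM=34
i=13 t=4 v=5: DROP (t<34-3); WM=34
i=14 t=24 v=5: DROP (t<34-3); WM=36
i=15 t=40 v=7: → [36,45); WM=36
i=16 t=42 v=3: → [42,51),[36,45); WM=36
i=17 t=43 v=5: → [42,51),[36,45); WM=40; [30,39) fires=4
i=18 t=51 v=4: → [48,57); WM=40
i=19 t=51 v=8: → [48,57); WM=40
i=20 t=52 v=5: → [48,57); WM=49; [36,45) fires=6

7 13 14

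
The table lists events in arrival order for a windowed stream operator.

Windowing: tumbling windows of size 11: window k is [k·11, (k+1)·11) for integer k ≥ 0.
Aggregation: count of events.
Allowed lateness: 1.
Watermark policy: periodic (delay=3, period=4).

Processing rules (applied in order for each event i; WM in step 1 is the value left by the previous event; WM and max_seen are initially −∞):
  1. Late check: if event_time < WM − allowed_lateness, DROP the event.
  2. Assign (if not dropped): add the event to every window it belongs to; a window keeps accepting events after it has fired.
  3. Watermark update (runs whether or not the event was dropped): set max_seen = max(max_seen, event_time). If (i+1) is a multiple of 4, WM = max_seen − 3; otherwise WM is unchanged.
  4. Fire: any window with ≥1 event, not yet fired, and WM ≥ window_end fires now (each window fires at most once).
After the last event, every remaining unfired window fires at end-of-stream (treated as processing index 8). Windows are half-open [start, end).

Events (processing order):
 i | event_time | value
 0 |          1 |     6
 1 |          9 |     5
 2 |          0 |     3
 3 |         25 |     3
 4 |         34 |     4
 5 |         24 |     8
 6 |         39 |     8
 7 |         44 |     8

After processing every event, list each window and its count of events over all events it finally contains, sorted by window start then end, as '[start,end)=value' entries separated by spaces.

[0,11)=3 [22,33)=2 [33,44)=2 [44,55)=1

i=0 t=1 v=6: → [0,11); WM=−∞
i=1 t=9 v=5: → [0,11); WM=−∞
i=2 t=0 v=3: → [0,11); WM=−∞
i=3 t=25 v=3: → [22,33); WM=22; [0,11) fires=3
i=4 t=34 v=4: → [33,44); WM=22
i=5 t=24 v=8: → [22,33); WM=22
i=6 t=39 v=8: → [33,44); WM=22
i=7 t=44 v=8: → [44,55); WM=41; [22,33) fires=2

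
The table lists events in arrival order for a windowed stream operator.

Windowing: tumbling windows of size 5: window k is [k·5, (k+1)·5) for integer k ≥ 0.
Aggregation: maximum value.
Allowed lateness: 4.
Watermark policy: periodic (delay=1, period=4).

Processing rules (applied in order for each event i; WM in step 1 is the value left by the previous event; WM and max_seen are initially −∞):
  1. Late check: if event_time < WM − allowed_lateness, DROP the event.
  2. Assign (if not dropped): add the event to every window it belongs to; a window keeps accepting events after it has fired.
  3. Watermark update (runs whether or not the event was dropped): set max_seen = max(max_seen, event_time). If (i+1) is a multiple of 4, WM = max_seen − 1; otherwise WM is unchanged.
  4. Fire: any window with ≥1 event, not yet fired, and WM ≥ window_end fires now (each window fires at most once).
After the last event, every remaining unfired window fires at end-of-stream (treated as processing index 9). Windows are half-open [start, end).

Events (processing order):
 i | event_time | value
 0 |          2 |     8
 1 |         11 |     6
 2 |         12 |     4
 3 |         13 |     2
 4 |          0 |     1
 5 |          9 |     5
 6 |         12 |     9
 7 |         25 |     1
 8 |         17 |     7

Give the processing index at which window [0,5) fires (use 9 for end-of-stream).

i=0 t=2 v=8: → [0,5); WM=−∞
i=1 t=11 v=6: → [10,15); WM=−∞
i=2 t=12 v=4: → [10,15); WM=−∞
i=3 t=13 v=2: → [10,15); WM=12; [0,5) fires=8
i=4 t=0 v=1: DROP (t<12-4); WM=12
i=5 t=9 v=5: → [5,10); WM=12; [5,10) fires=5
i=6 t=12 v=9: → [10,15); WM=12
i=7 t=25 v=1: → [25,30); WM=24; [10,15) fires=9
i=8 t=17 v=7: DROP (t<24-4); WM=24

3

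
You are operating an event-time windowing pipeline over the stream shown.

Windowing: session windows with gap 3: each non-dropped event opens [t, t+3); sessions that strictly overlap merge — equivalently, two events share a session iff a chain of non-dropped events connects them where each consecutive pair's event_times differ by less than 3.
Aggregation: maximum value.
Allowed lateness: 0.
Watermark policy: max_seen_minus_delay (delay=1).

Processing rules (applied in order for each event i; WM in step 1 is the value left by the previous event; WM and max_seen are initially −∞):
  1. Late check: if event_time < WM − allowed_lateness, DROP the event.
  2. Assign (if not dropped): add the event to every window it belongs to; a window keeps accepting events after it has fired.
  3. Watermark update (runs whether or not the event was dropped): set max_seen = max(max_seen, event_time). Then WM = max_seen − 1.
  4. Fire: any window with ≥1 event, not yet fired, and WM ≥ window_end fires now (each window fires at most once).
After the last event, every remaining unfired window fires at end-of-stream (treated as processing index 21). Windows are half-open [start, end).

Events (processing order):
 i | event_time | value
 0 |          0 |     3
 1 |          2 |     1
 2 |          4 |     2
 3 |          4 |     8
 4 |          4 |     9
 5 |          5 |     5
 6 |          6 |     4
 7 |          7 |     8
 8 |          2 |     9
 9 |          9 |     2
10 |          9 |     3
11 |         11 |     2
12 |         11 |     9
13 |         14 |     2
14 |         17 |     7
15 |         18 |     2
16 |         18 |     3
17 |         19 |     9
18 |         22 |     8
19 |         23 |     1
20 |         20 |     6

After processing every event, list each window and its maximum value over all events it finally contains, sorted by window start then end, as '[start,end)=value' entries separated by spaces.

i=0 t=0 v=3: → [0,3); WM=-1
i=1 t=2 v=1: → [0,5); WM=1
i=2 t=4 v=2: → [0,7); WM=3
i=3 t=4 v=8: → [0,7); WM=3
i=4 t=4 v=9: → [0,7); WM=3
i=5 t=5 v=5: → [0,8); WM=4
i=6 t=6 v=4: → [0,9); WM=5
i=7 t=7 v=8: → [0,10); WM=6
i=8 t=2 v=9: DROP (t<6-0); WM=6
i=9 t=9 v=2: → [0,12); WM=8
i=10 t=9 v=3: → [0,12); WM=8
i=11 t=11 v=2: → [0,14); WM=10
i=12 t=11 v=9: → [0,14); WM=10
i=13 t=14 v=2: → [14,17); WM=13
i=14 t=17 v=7: → [17,20); WM=16
i=15 t=18 v=2: → [17,21); WM=17
i=16 t=18 v=3: → [17,21); WM=17
i=17 t=19 v=9: → [17,22); WM=18
i=18 t=22 v=8: → [22,25); WM=21
i=19 t=23 v=1: → [22,26); WM=22
i=20 t=20 v=6: DROP (t<22-0); WM=22

[0,14)=9 [14,17)=2 [17,22)=9 [22,26)=8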